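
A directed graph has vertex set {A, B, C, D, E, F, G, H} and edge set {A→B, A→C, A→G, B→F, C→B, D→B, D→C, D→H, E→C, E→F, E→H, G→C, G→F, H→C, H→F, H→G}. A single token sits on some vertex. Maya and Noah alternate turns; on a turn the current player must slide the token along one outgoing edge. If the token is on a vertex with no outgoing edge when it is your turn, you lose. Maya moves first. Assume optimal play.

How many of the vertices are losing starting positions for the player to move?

Positions with no move are L. A position that does have a move is losing for the player to move precisely when every available move leads to a winning position for the opponent. Fill in the labels:
Every edge goes from a vertex to one that appears earlier in the order F, B, C, G, H, E, A, D, so processing vertices in that order labels each vertex after all of its successors.
F: no outgoing edge → L
B: W (go to F, an L position)
C: L (sole option B(W) is W)
G: W (go to C, an L position)
H: W (go to C, an L position)
E: W (go to C, an L position)
A: W (go to C, an L position)
D: W (go to C, an L position)
The L vertices are C, F; that is 2 in all.

2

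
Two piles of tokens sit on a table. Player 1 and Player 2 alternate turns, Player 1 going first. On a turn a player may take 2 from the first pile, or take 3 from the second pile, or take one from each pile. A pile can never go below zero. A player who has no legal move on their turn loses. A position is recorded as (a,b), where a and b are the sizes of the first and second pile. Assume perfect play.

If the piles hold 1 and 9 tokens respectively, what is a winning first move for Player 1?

Move to (1,6).

Label each position W (a win for the player to move) or L (a loss). A position with no legal move is L; any other position is W exactly when some move reaches an L, and L when every move reaches a W.
No move ever increases a pile, so every position that can arise here has a ≤ 1 and b ≤ 9; it is enough to label the cells with 0 ≤ a ≤ 1 and 0 ≤ b ≤ 9.
Every move lowers a or b (never raises either), so fill the grid row by row in increasing a, and left to right within a row: each cell's successors are then already labelled.
      b=0  b=1  b=2  b=3  b=4  b=5  b=6  b=7  b=8  b=9
a=0:    L    L    L    W    W    W    L    L    L    W
a=1:    L    W    W    W    L    L    L    W    W    W
Cells with no legal move (terminal, hence L): (0,0), (0,1), (0,2), (1,0).
The remaining L cells, each justified by listing all of its moves:
(0,6): the only move is to (0,3)(W), a W ⇒ L
(0,7): the only move is to (0,4)(W), a W ⇒ L
(0,8): the only move is to (0,5)(W), a W ⇒ L
(1,4): moves to (1,1)(W), (0,3)(W); every one is W ⇒ L
(1,5): moves to (1,2)(W), (0,4)(W); every one is W ⇒ L
(1,6): moves to (1,3)(W), (0,5)(W); every one is W ⇒ L
Every other cell has at least one move into one of the L cells above, so it is W.
From (1,9), the L positions reachable in one move are: (1,6), (0,8). Any move reaching one of these is winning.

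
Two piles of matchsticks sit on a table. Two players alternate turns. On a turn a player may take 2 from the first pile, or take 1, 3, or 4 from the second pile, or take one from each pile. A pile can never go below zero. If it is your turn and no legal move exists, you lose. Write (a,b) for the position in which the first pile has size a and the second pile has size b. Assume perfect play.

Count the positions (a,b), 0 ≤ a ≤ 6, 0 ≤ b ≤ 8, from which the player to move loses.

Label each position W (a win for the player to move) or L (a loss). A position with no legal move is L; any other position is W exactly when some move reaches an L, and L when every move reaches a W.
Every move lowers a or b (never raises either), so fill the grid row by row in increasing a, and left to right within a row: each cell's successors are then already labelled.
      b=0  b=1  b=2  b=3  b=4  b=5  b=6  b=7  b=8
a=0:    L    W    L    W    W    W    W    L    W
a=1:    L    W    L    W    W    W    W    L    W
a=2:    W    W    W    W    L    W    L    W    W
a=3:    W    L    W    L    W    W    W    W    L
a=4:    L    W    W    W    W    L    W    L    W
a=5:    L    W    L    W    W    W    W    L    W
a=6:    W    W    L    W    L    W    W    W    W
Cells with no legal move (terminal, hence L): (0,0), (1,0).
The remaining L cells, each justified by listing all of its moves:
(0,2): the only move is to (0,1)(W), a W ⇒ L
(0,7): moves to (0,6)(W), (0,4)(W), (0,3)(W); every one is W ⇒ L
(1,2): moves to (1,1)(W), (0,1)(W); every one is W ⇒ L
(1,7): moves to (1,6)(W), (1,4)(W), (1,3)(W), (0,6)(W); every one is W ⇒ L
(2,4): moves to (0,4)(W), (2,3)(W), (2,1)(W), (2,0)(W), (1,3)(W); every one is W ⇒ L
(2,6): moves to (0,6)(W), (2,5)(W), (2,3)(W), (2,2)(W), (1,5)(W); every one is W ⇒ L
(3,1): moves to (1,1)(W), (3,0)(W), (2,0)(W); every one is W ⇒ L
(3,3): moves to (1,3)(W), (3,2)(W), (3,0)(W), (2,2)(W); every one is W ⇒ L
(3,8): moves to (1,8)(W), (3,7)(W), (3,5)(W), (3,4)(W), (2,7)(W); every one is W ⇒ L
(4,0): the only move is to (2,0)(W), a W ⇒ L
(4,5): moves to (2,5)(W), (4,4)(W), (4,2)(W), (4,1)(W), (3,4)(W); every one is W ⇒ L
(4,7): moves to (2,7)(W), (4,6)(W), (4,4)(W), (4,3)(W), (3,6)(W); every one is W ⇒ L
(5,0): the only move is to (3,0)(W), a W ⇒ L
(5,2): moves to (3,2)(W), (5,1)(W), (4,1)(W); every one is W ⇒ L
(5,7): moves to (3,7)(W), (5,6)(W), (5,4)(W), (5,3)(W), (4,6)(W); every one is W ⇒ L
(6,2): moves to (4,2)(W), (6,1)(W), (5,1)(W); every one is W ⇒ L
(6,4): moves to (4,4)(W), (6,3)(W), (6,1)(W), (6,0)(W), (5,3)(W); every one is W ⇒ L
Every other cell has at least one move into one of the L cells above, so it is W.
L cells per row: a=0: 3, a=1: 3, a=2: 2, a=3: 3, a=4: 3, a=5: 3, a=6: 2; total 19.

19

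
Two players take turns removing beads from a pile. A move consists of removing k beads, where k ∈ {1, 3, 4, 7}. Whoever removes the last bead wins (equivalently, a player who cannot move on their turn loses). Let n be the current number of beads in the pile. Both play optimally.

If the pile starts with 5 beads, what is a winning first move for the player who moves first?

Build the W/L table. Terminal = L. A non-terminal position is W if it has a move to some L; otherwise it is L.
n=0: no move → L
n=1: →0(L), so W
n=2: →1(W) only, which is W, so L
n=3: →2(L), so W
n=4: →0(L), so W
n=5: →2(L), so W
From 5, the L positions reachable in one move are: 2.

Remove 3, leaving 2.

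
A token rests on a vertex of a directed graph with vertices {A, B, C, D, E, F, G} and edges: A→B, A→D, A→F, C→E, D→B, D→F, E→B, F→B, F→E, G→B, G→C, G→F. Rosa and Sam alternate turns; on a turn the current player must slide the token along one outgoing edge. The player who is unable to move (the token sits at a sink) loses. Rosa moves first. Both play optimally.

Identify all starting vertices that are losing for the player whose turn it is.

B, C

Label each position W (a win for the player to move) or L (a loss). A position with no legal move is L; any other position is W exactly when some move reaches an L, and L when every move reaches a W.
Every edge goes from a vertex to one that appears earlier in the order B, E, F, D, A, C, G, so processing vertices in that order labels each vertex after all of its successors.
B: no outgoing edge → L
E: can move to B, which is L ⇒ W
F: can move to B, which is L ⇒ W
D: can move to B, which is L ⇒ W
A: can move to B, which is L ⇒ W
C: the only move is to E(W), a W ⇒ L
G: can move to C, which is L ⇒ W
Reading off the rows marked L gives the requested list; there are 2 such vertices.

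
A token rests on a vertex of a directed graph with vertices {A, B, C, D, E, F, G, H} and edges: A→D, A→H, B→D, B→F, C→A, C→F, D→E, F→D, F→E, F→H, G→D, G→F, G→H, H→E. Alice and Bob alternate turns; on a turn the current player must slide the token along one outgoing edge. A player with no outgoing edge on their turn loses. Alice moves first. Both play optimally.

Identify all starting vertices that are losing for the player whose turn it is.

A, B, E, G

Classify positions by backward induction: terminal positions (no move available) are L. From any other position, the mover wins iff some move reaches an L.
Every edge goes from a vertex to one that appears earlier in the order E, H, D, F, A, G, B, C, so processing vertices in that order labels each vertex after all of its successors.
E: no outgoing edge → L
H: can move to E, which is L ⇒ W
D: can move to E, which is L ⇒ W
F: can move to E, which is L ⇒ W
A: moves to D(W), H(W); every one is W ⇒ L
G: moves to F(W), D(W), H(W); every one is W ⇒ L
B: moves to F(W), D(W); every one is W ⇒ L
C: can move to A, which is L ⇒ W
The losing starting vertices are exactly the entries labelled L in this table (4 of them).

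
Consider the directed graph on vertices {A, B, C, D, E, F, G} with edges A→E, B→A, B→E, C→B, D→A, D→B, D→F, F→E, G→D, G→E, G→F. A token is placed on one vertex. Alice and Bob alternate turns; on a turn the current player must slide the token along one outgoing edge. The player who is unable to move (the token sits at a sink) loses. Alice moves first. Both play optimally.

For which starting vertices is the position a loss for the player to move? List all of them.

C, D, E

Build the W/L table. Terminal = L. A non-terminal position is W if it has a move to some L; otherwise it is L.
Every edge goes from a vertex to one that appears earlier in the order E, F, A, B, D, C, G, so processing vertices in that order labels each vertex after all of its successors.
E: no outgoing edge → L
F: W (go to E, an L position)
A: W (go to E, an L position)
B: W (go to E, an L position)
D: L (options B(W), A(W), F(W) are all W)
C: L (sole option B(W) is W)
G: W (go to D, an L position)
Reading off the rows marked L gives the requested list; there are 3 such vertices.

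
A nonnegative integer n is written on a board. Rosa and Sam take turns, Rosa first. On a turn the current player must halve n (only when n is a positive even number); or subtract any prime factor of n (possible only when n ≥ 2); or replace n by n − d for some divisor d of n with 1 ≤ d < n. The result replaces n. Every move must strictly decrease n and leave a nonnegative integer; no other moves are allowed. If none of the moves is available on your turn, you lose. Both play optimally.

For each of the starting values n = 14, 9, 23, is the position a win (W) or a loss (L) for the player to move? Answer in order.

Build the W/L table. Terminal = L. A non-terminal position is W if it has a move to some L; otherwise it is L.
n=0: no move → L
n=1: no move → L
n=2: reaches L-position 0 → W
n=3: reaches L-position 0 → W
n=4: only reaches 2(W), 3(W), all W → L
n=5: reaches L-position 0 → W
n=6: reaches L-position 4 → W
n=7: reaches L-position 0 → W
n=8: reaches L-position 4 → W
n=9: only reaches 6(W), 8(W), all W → L
n=10: reaches L-position 9 → W
n=11: reaches L-position 0 → W
n=12: reaches L-position 9 → W
n=13: reaches L-position 0 → W
n=14: only reaches 7(W), 12(W), 13(W), all W → L
n=15: reaches L-position 14 → W
n=16: reaches L-position 14 → W
n=17: reaches L-position 0 → W
n=18: reaches L-position 9 → W
n=19: reaches L-position 0 → W
n=20: only reaches 10(W), 15(W), 16(W), 18(W), 19(W), all W → L
n=21: reaches L-position 14 → W
n=22: reaches L-position 20 → W
n=23: reaches L-position 0 → W

14: L, 9: L, 23: W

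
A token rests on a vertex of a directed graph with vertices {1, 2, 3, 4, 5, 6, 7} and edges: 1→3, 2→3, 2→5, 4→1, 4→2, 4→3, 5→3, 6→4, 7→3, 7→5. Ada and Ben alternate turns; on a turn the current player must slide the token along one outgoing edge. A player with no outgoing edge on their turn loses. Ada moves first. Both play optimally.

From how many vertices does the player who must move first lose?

2

Use the standard recursion: the mover loses at a terminal position; elsewhere, the mover wins exactly when some move hands the opponent an L position.
Every edge goes from a vertex to one that appears earlier in the order 3, 1, 5, 2, 4, 7, 6, so processing vertices in that order labels each vertex after all of its successors.
3: no outgoing edge → L
1: reaches L-position 3 → W
5: reaches L-position 3 → W
2: reaches L-position 3 → W
4: reaches L-position 3 → W
7: reaches L-position 3 → W
6: only reaches 4(W), which is W → L
The L vertices are 3, 6; that is 2 in all.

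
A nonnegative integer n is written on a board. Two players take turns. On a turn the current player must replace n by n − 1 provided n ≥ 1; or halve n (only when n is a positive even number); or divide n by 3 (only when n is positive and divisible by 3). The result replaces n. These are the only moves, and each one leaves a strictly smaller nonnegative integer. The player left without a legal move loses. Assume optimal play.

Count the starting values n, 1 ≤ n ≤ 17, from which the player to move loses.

7

Label each position W (a win for the player to move) or L (a loss). A position with no legal move is L; any other position is W exactly when some move reaches an L, and L when every move reaches a W.
n=0: no move → L
n=1: can move to 0, which is L ⇒ W
n=2: the only move is to 1(W), a W ⇒ L
n=3: can move to 2, which is L ⇒ W
n=4: can move to 2, which is L ⇒ W
n=5: the only move is to 4(W), a W ⇒ L
n=6: can move to 2, which is L ⇒ W
n=7: the only move is to 6(W), a W ⇒ L
n=8: can move to 7, which is L ⇒ W
n=9: moves to 3(W), 8(W); every one is W ⇒ L
n=10: can move to 5, which is L ⇒ W
n=11: the only move is to 10(W), a W ⇒ L
n=12: can move to 11, which is L ⇒ W
n=13: the only move is to 12(W), a W ⇒ L
n=14: can move to 7, which is L ⇒ W
n=15: can move to 5, which is L ⇒ W
n=16: moves to 8(W), 15(W); every one is W ⇒ L
n=17: can move to 16, which is L ⇒ W
L entries with 1 ≤ n ≤ 17 (n=0 is outside the asked range and is not counted): n = 2, 5, 7, 9, 11, 13, 16; that makes 7.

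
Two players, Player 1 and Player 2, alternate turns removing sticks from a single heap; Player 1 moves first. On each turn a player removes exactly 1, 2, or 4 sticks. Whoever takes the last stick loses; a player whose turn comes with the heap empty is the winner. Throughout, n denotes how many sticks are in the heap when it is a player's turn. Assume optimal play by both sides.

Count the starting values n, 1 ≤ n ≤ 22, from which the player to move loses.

8

Label each position W (a win for the player to move) or L (a loss). A position with no legal move is W; any other position is W exactly when some move reaches an L, and L when every move reaches a W.
n=0: no move; the opponent has just taken the last stick and therefore loses → W
n=1: →0(W) only, which is W, so L
n=2: →1(L), so W
n=3: →1(L), so W
n=4: →3(W), 2(W), 0(W) — all W, so L
n=5: →4(L), so W
n=6: →4(L), so W
n=7: →6(W), 5(W), 3(W) — all W, so L
n=8: →7(L), so W
n=9: →7(L), so W
n=10: →9(W), 8(W), 6(W) — all W, so L
n=11: →10(L), so W
n=12: →10(L), so W
n=13: →12(W), 11(W), 9(W) — all W, so L
n=14: →13(L), so W
n=15: →13(L), so W
n=16: →15(W), 14(W), 12(W) — all W, so L
n=17: →16(L), so W
n=18: →16(L), so W
n=19: →18(W), 17(W), 15(W) — all W, so L
n=20: →19(L), so W
n=21: →19(L), so W
n=22: →21(W), 20(W), 18(W) — all W, so L
L entries with 1 ≤ n ≤ 22 (the range starts at n=1): n = 1, 4, 7, 10, 13, 16, 19, 22; that makes 8.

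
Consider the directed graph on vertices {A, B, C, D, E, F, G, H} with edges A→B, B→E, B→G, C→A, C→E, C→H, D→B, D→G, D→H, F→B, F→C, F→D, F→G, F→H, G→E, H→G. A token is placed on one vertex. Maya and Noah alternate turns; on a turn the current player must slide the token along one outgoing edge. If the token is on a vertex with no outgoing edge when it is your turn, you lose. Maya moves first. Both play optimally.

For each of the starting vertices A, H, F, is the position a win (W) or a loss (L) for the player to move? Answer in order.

A: L, H: L, F: W

Positions with no move are L. A position that does have a move is losing for the player to move precisely when every available move leads to a winning position for the opponent. Fill in the labels:
Every edge goes from a vertex to one that appears earlier in the order E, G, B, A, H, D, C, F, so processing vertices in that order labels each vertex after all of its successors.
E: no outgoing edge → L
G: W (go to E, an L position)
B: W (go to E, an L position)
A: L (sole option B(W) is W)
H: L (sole option G(W) is W)
D: W (go to H, an L position)
C: W (go to H, an L position)
F: W (go to H, an L position)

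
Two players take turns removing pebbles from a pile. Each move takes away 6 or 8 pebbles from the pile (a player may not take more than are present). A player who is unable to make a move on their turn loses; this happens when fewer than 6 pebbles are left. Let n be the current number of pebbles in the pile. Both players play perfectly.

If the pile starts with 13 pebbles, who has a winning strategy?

The first player wins.

Classify positions by backward induction: terminal positions (no move available) are L. From any other position, the mover wins iff some move reaches an L.
n=0: no move → L
n=1: no move → L
n=2: no move → L
n=3: no move → L
n=4: no move → L
n=5: no move → L
n=6: →0(L), so W
n=7: →1(L), so W
n=8: →2(L), so W
n=9: →3(L), so W
n=10: →4(L), so W
n=11: →5(L), so W
n=12: →4(L), so W
n=13: →5(L), so W
The starting position 13 is W: the player to move should remove 8, leaving 5, handing over an L position.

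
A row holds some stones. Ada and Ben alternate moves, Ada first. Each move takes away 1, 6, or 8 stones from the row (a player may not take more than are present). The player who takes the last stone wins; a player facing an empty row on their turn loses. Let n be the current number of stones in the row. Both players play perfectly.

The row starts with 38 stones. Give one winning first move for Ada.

Remove 1, leaving 37.

Positions with no move are L. A position that does have a move is losing for the player to move precisely when every available move leads to a winning position for the opponent. Fill in the labels:
n=0: no move → L
n=1: →0(L), so W
n=2: →1(W) only, which is W, so L
n=3: →2(L), so W
n=4: →3(W) only, which is W, so L
n=5: →4(L), so W
n=6: →0(L), so W
n=7: →6(W), 1(W) — all W, so L
n=8: →7(L), so W
n=9: →8(W), 3(W), 1(W) — all W, so L
n=10: →9(L), so W
n=11: →10(W), 5(W), 3(W) — all W, so L
n=12: →11(L), so W
n=13: →7(L), so W
n=14: →13(W), 8(W), 6(W) — all W, so L
n=15: →14(L), so W
n=16: →15(W), 10(W), 8(W) — all W, so L
n=17: →16(L), so W
n=18: →17(W), 12(W), 10(W) — all W, so L
n=19: →18(L), so W
n=20: →14(L), so W
n=21: →20(W), 15(W), 13(W) — all W, so L
n=22: →21(L), so W
n=23: →22(W), 17(W), 15(W) — all W, so L
n=24: →23(L), so W
n=25: →24(W), 19(W), 17(W) — all W, so L
n=26: →25(L), so W
n=27: →21(L), so W
n=28: →27(W), 22(W), 20(W) — all W, so L
n=29: →28(L), so W
n=30: →29(W), 24(W), 22(W) — all W, so L
n=31: →30(L), so W
n=32: →31(W), 26(W), 24(W) — all W, so L
n=33: →32(L), so W
n=34: →28(L), so W
n=35: →34(W), 29(W), 27(W) — all W, so L
n=36: →35(L), so W
n=37: →36(W), 31(W), 29(W) — all W, so L
n=38: →37(L), so W
From 38, the L positions reachable in one move are: 37, 32, 30. Any move reaching one of these is winning.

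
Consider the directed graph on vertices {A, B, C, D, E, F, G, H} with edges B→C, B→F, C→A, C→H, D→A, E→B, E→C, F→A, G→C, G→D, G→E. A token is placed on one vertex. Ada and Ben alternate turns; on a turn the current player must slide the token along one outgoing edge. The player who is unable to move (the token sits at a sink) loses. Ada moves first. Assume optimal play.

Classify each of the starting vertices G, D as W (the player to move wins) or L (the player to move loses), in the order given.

Label each position W (a win for the player to move) or L (a loss). A position with no legal move is L; any other position is W exactly when some move reaches an L, and L when every move reaches a W.
Every edge goes from a vertex to one that appears earlier in the order A, H, F, C, B, D, E, G, so processing vertices in that order labels each vertex after all of its successors.
A: no outgoing edge → L
H: no outgoing edge → L
F: reaches L-position A → W
C: reaches L-position H → W
B: only reaches C(W), F(W), all W → L
D: reaches L-position A → W
E: reaches L-position B → W
G: only reaches E(W), D(W), C(W), all W → L

G: L, D: W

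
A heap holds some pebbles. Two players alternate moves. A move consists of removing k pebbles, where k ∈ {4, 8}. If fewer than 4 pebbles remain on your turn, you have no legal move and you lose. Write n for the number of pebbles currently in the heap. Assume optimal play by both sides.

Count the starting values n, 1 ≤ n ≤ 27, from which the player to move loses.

11

Use the standard recursion: the mover loses at a terminal position; elsewhere, the mover wins exactly when some move hands the opponent an L position.
n=0: no move → L
n=1: no move → L
n=2: no move → L
n=3: no move → L
n=4: →0(L), so W
n=5: →1(L), so W
n=6: →2(L), so W
n=7: →3(L), so W
n=8: →0(L), so W
n=9: →1(L), so W
n=10: →2(L), so W
n=11: →3(L), so W
n=12: →8(W), 4(W) — all W, so L
n=13: →9(W), 5(W) — all W, so L
n=14: →10(W), 6(W) — all W, so L
n=15: →11(W), 7(W) — all W, so L
n=16: →12(L), so W
n=17: →13(L), so W
n=18: →14(L), so W
n=19: →15(L), so W
n=20: →12(L), so W
n=21: →13(L), so W
n=22: →14(L), so W
n=23: →15(L), so W
n=24: →20(W), 16(W) — all W, so L
n=25: →21(W), 17(W) — all W, so L
n=26: →22(W), 18(W) — all W, so L
n=27: →23(W), 19(W) — all W, so L
L entries with 1 ≤ n ≤ 27 (n=0 is outside the asked range and is not counted): n = 1, 2, 3, 12, 13, 14, 15, 24, 25, 26, 27; that makes 11.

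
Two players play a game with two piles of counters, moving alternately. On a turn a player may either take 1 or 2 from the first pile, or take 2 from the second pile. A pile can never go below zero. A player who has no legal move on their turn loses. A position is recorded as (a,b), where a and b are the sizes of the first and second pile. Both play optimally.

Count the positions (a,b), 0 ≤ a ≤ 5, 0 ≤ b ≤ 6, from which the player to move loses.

Use the standard recursion: the mover loses at a terminal position; elsewhere, the mover wins exactly when some move hands the opponent an L position.
Every move lowers a or b (never raises either), so fill the grid row by row in increasing a, and left to right within a row: each cell's successors are then already labelled.
      b=0  b=1  b=2  b=3  b=4  b=5  b=6
a=0:    L    L    W    W    L    L    W
a=1:    W    W    L    L    W    W    L
a=2:    W    W    W    W    W    W    W
a=3:    L    L    W    W    L    L    W
a=4:    W    W    L    L    W    W    L
a=5:    W    W    W    W    W    W    W
Cells with no legal move (terminal, hence L): (0,0), (0,1).
The remaining L cells, each justified by listing all of its moves:
(0,4): the only move is to (0,2)(W), a W ⇒ L
(0,5): the only move is to (0,3)(W), a W ⇒ L
(1,2): moves to (0,2)(W), (1,0)(W); every one is W ⇒ L
(1,3): moves to (0,3)(W), (1,1)(W); every one is W ⇒ L
(1,6): moves to (0,6)(W), (1,4)(W); every one is W ⇒ L
(3,0): moves to (2,0)(W), (1,0)(W); every one is W ⇒ L
(3,1): moves to (2,1)(W), (1,1)(W); every one is W ⇒ L
(3,4): moves to (2,4)(W), (1,4)(W), (3,2)(W); every one is W ⇒ L
(3,5): moves to (2,5)(W), (1,5)(W), (3,3)(W); every one is W ⇒ L
(4,2): moves to (3,2)(W), (2,2)(W), (4,0)(W); every one is W ⇒ L
(4,3): moves to (3,3)(W), (2,3)(W), (4,1)(W); every one is W ⇒ L
(4,6): moves to (3,6)(W), (2,6)(W), (4,4)(W); every one is W ⇒ L
Every other cell has at least one move into one of the L cells above, so it is W.
L cells per row: a=0: 4, a=1: 3, a=2: 0, a=3: 4, a=4: 3, a=5: 0; total 14.

14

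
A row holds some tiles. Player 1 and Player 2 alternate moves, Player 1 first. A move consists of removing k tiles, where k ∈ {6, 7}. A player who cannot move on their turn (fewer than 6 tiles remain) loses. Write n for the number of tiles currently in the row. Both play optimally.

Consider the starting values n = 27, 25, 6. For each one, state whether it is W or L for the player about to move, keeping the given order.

Label each position W (a win for the player to move) or L (a loss). A position with no legal move is L; any other position is W exactly when some move reaches an L, and L when every move reaches a W.
n=0: no move → L
n=1: no move → L
n=2: no move → L
n=3: no move → L
n=4: no move → L
n=5: no move → L
n=6: W (go to 0, an L position)
n=7: W (go to 1, an L position)
n=8: W (go to 2, an L position)
n=9: W (go to 3, an L position)
n=10: W (go to 4, an L position)
n=11: W (go to 5, an L position)
n=12: W (go to 5, an L position)
n=13: L (options 7(W), 6(W) are all W)
n=14: L (options 8(W), 7(W) are all W)
n=15: L (options 9(W), 8(W) are all W)
n=16: L (options 10(W), 9(W) are all W)
n=17: L (options 11(W), 10(W) are all W)
n=18: L (options 12(W), 11(W) are all W)
n=19: W (go to 13, an L position)
n=20: W (go to 14, an L position)
n=21: W (go to 15, an L position)
n=22: W (go to 16, an L position)
n=23: W (go to 17, an L position)
n=24: W (go to 18, an L position)
n=25: W (go to 18, an L position)
n=26: L (options 20(W), 19(W) are all W)
n=27: L (options 21(W), 20(W) are all W)

27: L, 25: W, 6: W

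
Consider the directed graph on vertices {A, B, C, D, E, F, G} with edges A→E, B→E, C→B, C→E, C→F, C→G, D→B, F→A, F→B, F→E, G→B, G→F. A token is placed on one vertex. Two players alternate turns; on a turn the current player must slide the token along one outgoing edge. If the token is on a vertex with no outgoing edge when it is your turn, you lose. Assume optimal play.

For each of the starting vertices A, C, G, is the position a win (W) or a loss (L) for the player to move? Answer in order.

Compute win/loss labels from the base case upward. A position with no move is L. Any other position is W if it can reach an L in one move, else L.
Every edge goes from a vertex to one that appears earlier in the order E, A, B, D, F, G, C, so processing vertices in that order labels each vertex after all of its successors.
E: no outgoing edge → L
A: W (go to E, an L position)
B: W (go to E, an L position)
D: L (sole option B(W) is W)
F: W (go to E, an L position)
G: L (options F(W), B(W) are all W)
C: W (go to G, an L position)

A: W, C: W, G: L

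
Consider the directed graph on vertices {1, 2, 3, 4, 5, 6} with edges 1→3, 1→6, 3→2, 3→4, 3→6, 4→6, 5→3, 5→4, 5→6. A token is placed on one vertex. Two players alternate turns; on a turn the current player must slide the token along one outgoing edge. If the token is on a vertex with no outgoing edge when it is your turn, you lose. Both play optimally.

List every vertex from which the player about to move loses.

Work bottom-up. With no move the player to move loses. Otherwise the position is W if at least one move leads to an L position for the opponent, and L if every move leads to a W.
Every edge goes from a vertex to one that appears earlier in the order 6, 2, 4, 3, 5, 1, so processing vertices in that order labels each vertex after all of its successors.
6: no outgoing edge → L
2: no outgoing edge → L
4: reaches L-position 6 → W
3: reaches L-position 2 → W
5: reaches L-position 6 → W
1: reaches L-position 6 → W
Reading off the rows marked L gives the requested list; there are 2 such vertices.

2, 6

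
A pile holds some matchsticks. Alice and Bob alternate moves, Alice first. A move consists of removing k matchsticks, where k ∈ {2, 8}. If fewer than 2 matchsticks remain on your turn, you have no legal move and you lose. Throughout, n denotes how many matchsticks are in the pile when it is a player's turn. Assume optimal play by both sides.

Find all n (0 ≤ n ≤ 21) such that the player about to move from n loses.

Compute win/loss labels from the base case upward. A position with no move is L. Any other position is W if it can reach an L in one move, else L.
n=0: no move → L
n=1: no move → L
n=2: reaches L-position 0 → W
n=3: reaches L-position 1 → W
n=4: only reaches 2(W), which is W → L
n=5: only reaches 3(W), which is W → L
n=6: reaches L-position 4 → W
n=7: reaches L-position 5 → W
n=8: reaches L-position 0 → W
n=9: reaches L-position 1 → W
n=10: only reaches 8(W), 2(W), all W → L
n=11: only reaches 9(W), 3(W), all W → L
n=12: reaches L-position 10 → W
n=13: reaches L-position 11 → W
n=14: only reaches 12(W), 6(W), all W → L
n=15: only reaches 13(W), 7(W), all W → L
n=16: reaches L-position 14 → W
n=17: reaches L-position 15 → W
n=18: reaches L-position 10 → W
n=19: reaches L-position 11 → W
n=20: only reaches 18(W), 12(W), all W → L
n=21: only reaches 19(W), 13(W), all W → L
The losing starting values of n are exactly the entries labelled L in this table (10 of them).

0, 1, 4, 5, 10, 11, 14, 15, 20, 21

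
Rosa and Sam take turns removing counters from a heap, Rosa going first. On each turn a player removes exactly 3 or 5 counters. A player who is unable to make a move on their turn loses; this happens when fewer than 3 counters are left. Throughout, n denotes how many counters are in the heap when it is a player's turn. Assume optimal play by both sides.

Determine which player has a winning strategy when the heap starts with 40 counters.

Sam wins.

Positions with no move are L. A position that does have a move is losing for the player to move precisely when every available move leads to a winning position for the opponent. Fill in the labels:
n=0: no move → L
n=1: no move → L
n=2: no move → L
n=3: →0(L), so W
n=4: →1(L), so W
n=5: →2(L), so W
n=6: →1(L), so W
n=7: →2(L), so W
n=8: →5(W), 3(W) — all W, so L
n=9: →6(W), 4(W) — all W, so L
n=10: →7(W), 5(W) — all W, so L
n=11: →8(L), so W
n=12: →9(L), so W
n=13: →10(L), so W
n=14: →9(L), so W
n=15: →10(L), so W
n=16: →13(W), 11(W) — all W, so L
n=17: →14(W), 12(W) — all W, so L
n=18: →15(W), 13(W) — all W, so L
n=19: →16(L), so W
n=20: →17(L), so W
n=21: →18(L), so W
n=22: →17(L), so W
n=23: →18(L), so W
n=24: →21(W), 19(W) — all W, so L
n=25: →22(W), 20(W) — all W, so L
n=26: →23(W), 21(W) — all W, so L
n=27: →24(L), so W
n=28: →25(L), so W
n=29: →26(L), so W
n=30: →25(L), so W
n=31: →26(L), so W
n=32: →29(W), 27(W) — all W, so L
n=33: →30(W), 28(W) — all W, so L
n=34: →31(W), 29(W) — all W, so L
n=35: →32(L), so W
n=36: →33(L), so W
n=37: →34(L), so W
n=38: →33(L), so W
n=39: →34(L), so W
n=40: →37(W), 35(W) — all W, so L
The starting position 40 is L: whatever Rosa does, the opponent receives a W position.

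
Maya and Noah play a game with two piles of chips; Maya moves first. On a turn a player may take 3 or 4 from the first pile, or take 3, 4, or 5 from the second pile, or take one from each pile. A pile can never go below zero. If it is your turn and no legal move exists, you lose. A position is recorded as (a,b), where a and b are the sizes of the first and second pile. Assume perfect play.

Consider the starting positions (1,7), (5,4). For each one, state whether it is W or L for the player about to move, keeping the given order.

(1,7): L, (5,4): W

Build the W/L table. Terminal = L. A non-terminal position is W if it has a move to some L; otherwise it is L.
No move ever increases a pile, so every position that can arise here has a ≤ 5 and b ≤ 7; it is enough to label the cells with 0 ≤ a ≤ 5 and 0 ≤ b ≤ 7.
Every move lowers a or b (never raises either), so fill the grid row by row in increasing a, and left to right within a row: each cell's successors are then already labelled.
      b=0  b=1  b=2  b=3  b=4  b=5  b=6  b=7
a=0:    L    L    L    W    W    W    W    W
a=1:    L    W    W    W    W    W    L    L
a=2:    L    W    L    W    W    W    W    W
a=3:    W    W    W    W    L    L    L    W
a=4:    W    W    W    L    L    W    W    W
a=5:    W    L    W    L    W    W    W    W
Cells with no legal move (terminal, hence L): (0,0), (0,1), (0,2), (1,0), (2,0).
The remaining L cells, each justified by listing all of its moves:
(1,6): only reaches (1,3)(W), (1,2)(W), (1,1)(W), (0,5)(W), all W → L
(1,7): only reaches (1,4)(W), (1,3)(W), (1,2)(W), (0,6)(W), all W → L
(2,2): only reaches (1,1)(W), which is W → L
(3,4): only reaches (0,4)(W), (3,1)(W), (3,0)(W), (2,3)(W), all W → L
(3,5): only reaches (0,5)(W), (3,2)(W), (3,1)(W), (3,0)(W), (2,4)(W), all W → L
(3,6): only reaches (0,6)(W), (3,3)(W), (3,2)(W), (3,1)(W), (2,5)(W), all W → L
(4,3): only reaches (1,3)(W), (0,3)(W), (4,0)(W), (3,2)(W), all W → L
(4,4): only reaches (1,4)(W), (0,4)(W), (4,1)(W), (4,0)(W), (3,3)(W), all W → L
(5,1): only reaches (2,1)(W), (1,1)(W), (4,0)(W), all W → L
(5,3): only reaches (2,3)(W), (1,3)(W), (5,0)(W), (4,2)(W), all W → L
Every other cell has at least one move into one of the L cells above, so it is W.
(1,7): one of the L cells justified above, so L
(5,4): the move to (5,1) reaches an L cell, so W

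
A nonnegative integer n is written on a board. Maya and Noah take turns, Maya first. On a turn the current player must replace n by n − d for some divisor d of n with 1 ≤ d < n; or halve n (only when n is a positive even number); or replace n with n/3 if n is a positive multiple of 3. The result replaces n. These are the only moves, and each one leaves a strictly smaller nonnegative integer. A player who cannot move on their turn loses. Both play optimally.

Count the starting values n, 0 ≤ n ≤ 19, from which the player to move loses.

Classify positions by backward induction: terminal positions (no move available) are L. From any other position, the mover wins iff some move reaches an L.
n=0: no move → L
n=1: no move → L
n=2: reaches L-position 1 → W
n=3: reaches L-position 1 → W
n=4: only reaches 2(W), 3(W), all W → L
n=5: reaches L-position 4 → W
n=6: reaches L-position 4 → W
n=7: only reaches 6(W), which is W → L
n=8: reaches L-position 4 → W
n=9: only reaches 3(W), 6(W), 8(W), all W → L
n=10: reaches L-position 9 → W
n=11: only reaches 10(W), which is W → L
n=12: reaches L-position 4 → W
n=13: only reaches 12(W), which is W → L
n=14: reaches L-position 7 → W
n=15: only reaches 5(W), 10(W), 12(W), 14(W), all W → L
n=16: reaches L-position 15 → W
n=17: only reaches 16(W), which is W → L
n=18: reaches L-position 9 → W
n=19: only reaches 18(W), which is W → L
L entries with 0 ≤ n ≤ 19: n = 0, 1, 4, 7, 9, 11, 13, 15, 17, 19; that makes 10.

10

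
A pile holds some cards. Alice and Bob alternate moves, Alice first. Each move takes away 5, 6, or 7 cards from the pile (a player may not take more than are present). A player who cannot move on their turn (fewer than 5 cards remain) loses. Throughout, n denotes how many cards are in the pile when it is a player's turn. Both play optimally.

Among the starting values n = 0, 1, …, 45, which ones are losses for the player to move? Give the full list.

Compute win/loss labels from the base case upward. A position with no move is L. Any other position is W if it can reach an L in one move, else L.
n=0: no move → L
n=1: no move → L
n=2: no move → L
n=3: no move → L
n=4: no move → L
n=5: W (go to 0, an L position)
n=6: W (go to 1, an L position)
n=7: W (go to 2, an L position)
n=8: W (go to 3, an L position)
n=9: W (go to 4, an L position)
n=10: W (go to 4, an L position)
n=11: W (go to 4, an L position)
n=12: L (options 7(W), 6(W), 5(W) are all W)
n=13: L (options 8(W), 7(W), 6(W) are all W)
n=14: L (options 9(W), 8(W), 7(W) are all W)
n=15: L (options 10(W), 9(W), 8(W) are all W)
n=16: L (options 11(W), 10(W), 9(W) are all W)
n=17: W (go to 12, an L position)
n=18: W (go to 13, an L position)
n=19: W (go to 14, an L position)
n=20: W (go to 15, an L position)
n=21: W (go to 16, an L position)
n=22: W (go to 16, an L position)
n=23: W (go to 16, an L position)
n=24: L (options 19(W), 18(W), 17(W) are all W)
n=25: L (options 20(W), 19(W), 18(W) are all W)
n=26: L (options 21(W), 20(W), 19(W) are all W)
n=27: L (options 22(W), 21(W), 20(W) are all W)
n=28: L (options 23(W), 22(W), 21(W) are all W)
n=29: W (go to 24, an L position)
n=30: W (go to 25, an L position)
n=31: W (go to 26, an L position)
n=32: W (go to 27, an L position)
n=33: W (go to 28, an L position)
n=34: W (go to 28, an L position)
n=35: W (go to 28, an L position)
n=36: L (options 31(W), 30(W), 29(W) are all W)
n=37: L (options 32(W), 31(W), 30(W) are all W)
n=38: L (options 33(W), 32(W), 31(W) are all W)
n=39: L (options 34(W), 33(W), 32(W) are all W)
n=40: L (options 35(W), 34(W), 33(W) are all W)
n=41: W (go to 36, an L position)
n=42: W (go to 37, an L position)
n=43: W (go to 38, an L position)
n=44: W (go to 39, an L position)
n=45: W (go to 40, an L position)
Reading off the rows marked L gives the requested list; there are 20 such values of n.

0, 1, 2, 3, 4, 12, 13, 14, 15, 16, 24, 25, 26, 27, 28, 36, 37, 38, 39, 40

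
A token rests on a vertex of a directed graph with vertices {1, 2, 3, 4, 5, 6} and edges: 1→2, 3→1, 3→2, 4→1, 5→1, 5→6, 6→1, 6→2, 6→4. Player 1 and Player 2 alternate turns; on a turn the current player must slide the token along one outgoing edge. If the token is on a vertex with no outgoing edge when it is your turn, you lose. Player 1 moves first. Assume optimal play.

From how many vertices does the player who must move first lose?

Classify positions by backward induction: terminal positions (no move available) are L. From any other position, the mover wins iff some move reaches an L.
Every edge goes from a vertex to one that appears earlier in the order 2, 1, 4, 6, 5, 3, so processing vertices in that order labels each vertex after all of its successors.
2: no outgoing edge → L
1: can move to 2, which is L ⇒ W
4: the only move is to 1(W), a W ⇒ L
6: can move to 4, which is L ⇒ W
5: moves to 6(W), 1(W); every one is W ⇒ L
3: can move to 2, which is L ⇒ W
The L vertices are 2, 4, 5; that is 3 in all.

3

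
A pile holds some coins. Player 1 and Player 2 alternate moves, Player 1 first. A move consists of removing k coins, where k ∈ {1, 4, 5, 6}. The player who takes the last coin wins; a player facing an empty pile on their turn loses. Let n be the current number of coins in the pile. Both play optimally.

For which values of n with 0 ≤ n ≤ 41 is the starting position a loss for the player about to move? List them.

Compute win/loss labels from the base case upward. A position with no move is L. Any other position is W if it can reach an L in one move, else L.
n=0: no move → L
n=1: can move to 0, which is L ⇒ W
n=2: the only move is to 1(W), a W ⇒ L
n=3: can move to 2, which is L ⇒ W
n=4: can move to 0, which is L ⇒ W
n=5: can move to 0, which is L ⇒ W
n=6: can move to 2, which is L ⇒ W
n=7: can move to 2, which is L ⇒ W
n=8: can move to 2, which is L ⇒ W
n=9: moves to 8(W), 5(W), 4(W), 3(W); every one is W ⇒ L
n=10: can move to 9, which is L ⇒ W
n=11: moves to 10(W), 7(W), 6(W), 5(W); every one is W ⇒ L
n=12: can move to 11, which is L ⇒ W
n=13: can move to 9, which is L ⇒ W
n=14: can move to 9, which is L ⇒ W
n=15: can move to 11, which is L ⇒ W
n=16: can move to 11, which is L ⇒ W
n=17: can move to 11, which is L ⇒ W
n=18: moves to 17(W), 14(W), 13(W), 12(W); every one is W ⇒ L
n=19: can move to 18, which is L ⇒ W
n=20: moves to 19(W), 16(W), 15(W), 14(W); every one is W ⇒ L
n=21: can move to 20, which is L ⇒ W
n=22: can move to 18, which is L ⇒ W
n=23: can move to 18, which is L ⇒ W
n=24: can move to 20, which is L ⇒ W
n=25: can move to 20, which is L ⇒ W
n=26: can move to 20, which is L ⇒ W
n=27: moves to 26(W), 23(W), 22(W), 21(W); every one is W ⇒ L
n=28: can move to 27, which is L ⇒ W
n=29: moves to 28(W), 25(W), 24(W), 23(W); every one is W ⇒ L
n=30: can move to 29, which is L ⇒ W
n=31: can move to 27, which is L ⇒ W
n=32: can move to 27, which is L ⇒ W
n=33: can move to 29, which is L ⇒ W
n=34: can move to 29, which is L ⇒ W
n=35: can move to 29, which is L ⇒ W
n=36: moves to 35(W), 32(W), 31(W), 30(W); every one is W ⇒ L
n=37: can move to 36, which is L ⇒ W
n=38: moves to 37(W), 34(W), 33(W), 32(W); every one is W ⇒ L
n=39: can move to 38, which is L ⇒ W
n=40: can move to 36, which is L ⇒ W
n=41: can move to 36, which is L ⇒ W
Reading off the rows marked L gives the requested list; there are 10 such values of n.

0, 2, 9, 11, 18, 20, 27, 29, 36, 38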